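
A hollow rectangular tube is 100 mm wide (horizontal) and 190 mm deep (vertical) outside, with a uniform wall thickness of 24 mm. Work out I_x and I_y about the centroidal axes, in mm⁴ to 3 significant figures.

I_x ≈ 4.48 × 10⁷ mm⁴, I_y ≈ 1.42 × 10⁷ mm⁴

Split into non-overlapping primitives; take the origin at the lower-left of the bounding box.
Outer rectangle: 100 × 190, A = 19 000 mm², y = 95 mm, Ī = 57 158 333 mm⁴.
Inner void (subtracted): 52 × 142, A = 7 384 mm², y = 95 mm, Ī = 12 407 581 mm⁴.
By symmetry the centroid is at mid-height, ȳ = 95 mm.
All pieces are centred on the centroidal x-axis, so I = ΣĪ (holes subtracted) = 44 750 752 mm⁴.
Repeating about the centroidal y-axis gives I_y = 14 169 472 mm⁴.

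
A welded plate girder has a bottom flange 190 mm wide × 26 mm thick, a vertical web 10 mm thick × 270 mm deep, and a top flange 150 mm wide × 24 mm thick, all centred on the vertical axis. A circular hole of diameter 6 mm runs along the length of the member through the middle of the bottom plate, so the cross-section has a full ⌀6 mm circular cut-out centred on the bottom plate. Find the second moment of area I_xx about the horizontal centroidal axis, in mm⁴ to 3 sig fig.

I_xx ≈ 1.99 × 10⁸ mm⁴

Decompose the section into non-overlapping parts with the origin at the bottom-left of its bounding rectangle.
Bottom plate: 190 × 26, A = 4 940 mm², y = 13 mm, Ī = 278 287 mm⁴.
Web plate: 10 × 270, A = 2 700 mm², y = 161 mm, Ī = 16 402 500 mm⁴.
Top plate: 150 × 24, A = 3 600 mm², y = 308 mm, Ī = 172 800 mm⁴.
Hole (subtracted): ⌀6, A = 28.274 mm², y = 13 mm, Ī = 63.617 mm⁴.
Centroid: ȳ = ΣA·y / ΣA = 143.36 mm.
Transfer each piece to the horizontal centroidal axis using Ī + A·d² with d = y − 143.36:
  bottom plate: d = -130.36 mm → contributes +84 231 842 mm⁴
  web plate: d = 17.636 mm → contributes +17 242 323 mm⁴
  top plate: d = 164.64 mm → contributes +97 751 416 mm⁴
  hole: d = -130.36 mm → contributes −480 576 mm⁴
Total I = 198 745 005 mm⁴.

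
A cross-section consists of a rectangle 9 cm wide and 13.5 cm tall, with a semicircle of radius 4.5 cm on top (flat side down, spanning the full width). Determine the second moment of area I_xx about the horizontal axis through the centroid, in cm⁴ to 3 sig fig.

I_xx ≈ 3780 cm⁴

Split into non-overlapping primitives; take the origin at the lower-left of the bounding box.
Rectangular body: 9 × 13.5, A = 121.5 cm², y = 6.75 cm, Ī = 1845.3 cm⁴.
Semicircular cap: semicircle r = 4.5, A = 31.809 cm², y = 15.41 cm, Ī = 45.007 cm⁴.
Centroid: ȳ = ΣA·y / ΣA = 8.5468 cm.
Transfer each piece to the horizontal axis through the centroid using Ī + A·d² with d = y − 8.5468:
  rectangular body: d = -1.7968 cm → contributes +2237.5 cm⁴
  semicircular cap: d = 6.8631 cm → contributes +1543.3 cm⁴
Total I = 3780.8 cm⁴.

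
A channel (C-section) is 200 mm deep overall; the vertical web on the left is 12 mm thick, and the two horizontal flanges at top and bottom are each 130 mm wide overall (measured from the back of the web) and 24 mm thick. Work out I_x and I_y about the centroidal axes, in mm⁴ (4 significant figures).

Decompose the section into non-overlapping parts with the origin at the bottom-left of its bounding rectangle.
Web: 12 × 200, A = 2 400 mm², y = 100 mm, Ī = 8 000 000 mm⁴.
Top flange (beyond web): 118 × 24, A = 2 832 mm², y = 188 mm, Ī = 135 936 mm⁴.
Bottom flange (beyond web): 118 × 24, A = 2 832 mm², y = 12 mm, Ī = 135 936 mm⁴.
By symmetry the centroid is at mid-height, ȳ = 100 mm.
Transfer each piece to the centroidal x-axis using Ī + A·d² with d = y − 100:
  web: d = 0 mm → contributes +8 000 000 mm⁴
  top flange (beyond web): d = 88 mm → contributes +22 066 944 mm⁴
  bottom flange (beyond web): d = -88 mm → contributes +22 066 944 mm⁴
Total I = 52 133 888 mm⁴.
For the y-axis: x̄ = 51.6548 mm.
Repeating about the centroidal y-axis gives I_y = 13 723 071 mm⁴.

I_x ≈ 5.213 × 10⁷ mm⁴, I_y ≈ 1.372 × 10⁷ mm⁴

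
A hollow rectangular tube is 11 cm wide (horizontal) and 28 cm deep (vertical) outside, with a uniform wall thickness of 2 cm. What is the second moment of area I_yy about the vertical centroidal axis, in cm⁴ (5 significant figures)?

Decompose the section into non-overlapping parts with the origin at the bottom-left of its bounding rectangle.
Outer rectangle: 11 × 28, A = 308 cm², x = 5.5 cm, Ī = 3105.667 cm⁴.
Inner void (subtracted): 7 × 24, A = 168 cm², x = 5.5 cm, Ī = 686 cm⁴.
By symmetry the centroid is at mid-width, x̄ = 5.5 cm.
All pieces are centred on the vertical centroidal axis, so I = ΣĪ (holes subtracted) = 2419.667 cm⁴.

I_yy ≈ 2419.7 cm⁴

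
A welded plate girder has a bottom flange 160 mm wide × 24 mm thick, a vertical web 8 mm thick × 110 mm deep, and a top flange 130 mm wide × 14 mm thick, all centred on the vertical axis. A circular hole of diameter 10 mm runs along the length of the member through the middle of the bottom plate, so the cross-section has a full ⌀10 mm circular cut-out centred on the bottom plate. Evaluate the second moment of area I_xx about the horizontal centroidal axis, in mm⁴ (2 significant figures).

Break the section into simple shapes (no overlaps), measuring from the bottom-left corner of the bounding box.
Bottom plate: 160 × 24, A = 3 840 mm², y = 12 mm, Ī = 184 320 mm⁴.
Web plate: 8 × 110, A = 880 mm², y = 79 mm, Ī = 887 333 mm⁴.
Top plate: 130 × 14, A = 1 820 mm², y = 141 mm, Ī = 29 727 mm⁴.
Hole (subtracted): ⌀10, A = 78.54 mm², y = 12 mm, Ī = 490.9 mm⁴.
Centroid: ȳ = ΣA·y / ΣA = 57.46 mm.
Transfer each piece to the horizontal centroidal axis using Ī + A·d² with d = y − 57.46:
  bottom plate: d = -45.46 mm → contributes +8 120 218 mm⁴
  web plate: d = 21.54 mm → contributes +1 295 616 mm⁴
  top plate: d = 83.54 mm → contributes +12 731 287 mm⁴
  hole: d = -45.46 mm → contributes −162 804 mm⁴
Total I = 21 984 317 mm⁴.

I_xx ≈ 2.2 × 10⁷ mm⁴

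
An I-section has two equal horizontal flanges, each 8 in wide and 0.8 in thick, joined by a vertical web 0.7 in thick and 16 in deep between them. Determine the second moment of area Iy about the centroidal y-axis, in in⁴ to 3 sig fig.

Treat the section as a set of non-overlapping primitives; coordinates are from the bounding-box lower-left.
Bottom flange: 8 × 0.8, A = 6.4 in², x = 4 in, Ī = 34.133 in⁴.
Web: 0.7 × 16, A = 11.2 in², x = 4 in, Ī = 0.45733 in⁴.
Top flange: 8 × 0.8, A = 6.4 in², x = 4 in, Ī = 34.133 in⁴.
By symmetry the centroid is at mid-width, x̄ = 4 in.
All pieces are centred on the centroidal y-axis, so I = ΣĪ = 68.724 in⁴.

Iy ≈ 68.7 in⁴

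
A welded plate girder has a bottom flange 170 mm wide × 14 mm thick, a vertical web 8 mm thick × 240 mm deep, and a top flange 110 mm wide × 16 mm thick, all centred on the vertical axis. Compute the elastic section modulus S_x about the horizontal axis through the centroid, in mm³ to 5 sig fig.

S_x ≈ 5.0798 × 10⁵ mm³

Treat the section as a set of non-overlapping primitives; coordinates are from the bounding-box lower-left.
Bottom plate: 170 × 14, A = 2 380 mm², y = 7 mm, Ī = 38873.33 mm⁴.
Web plate: 8 × 240, A = 1 920 mm², y = 134 mm, Ī = 9 216 000 mm⁴.
Top plate: 110 × 16, A = 1 760 mm², y = 262 mm, Ī = 37546.67 mm⁴.
Centroid: ȳ = ΣA·y / ΣA = 121.297 mm.
Transfer each piece to the horizontal axis through the centroid using Ī + A·d² with d = y − 121.297:
  bottom plate: d = -114.297 mm → contributes +31 130 744 mm⁴
  web plate: d = 12.70297 mm → contributes +9 525 822 mm⁴
  top plate: d = 140.703 mm → contributes +34 880 840 mm⁴
Total I = 75 537 405 mm⁴.
Extreme fibre distance c = 148.703 mm; S = I/c = 507975.1 mm³.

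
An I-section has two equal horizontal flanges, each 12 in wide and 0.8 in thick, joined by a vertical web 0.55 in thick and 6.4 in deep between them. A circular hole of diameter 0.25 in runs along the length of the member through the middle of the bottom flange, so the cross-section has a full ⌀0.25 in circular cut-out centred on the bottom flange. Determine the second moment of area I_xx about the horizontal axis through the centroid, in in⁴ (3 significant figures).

I_xx ≈ 261 in⁴

Split into non-overlapping primitives; take the origin at the lower-left of the bounding box.
Bottom flange: 12 × 0.8, A = 9.6 in², y = 0.4 in, Ī = 0.512 in⁴.
Web: 0.55 × 6.4, A = 3.52 in², y = 4 in, Ī = 12.015 in⁴.
Top flange: 12 × 0.8, A = 9.6 in², y = 7.6 in, Ī = 0.512 in⁴.
Hole (subtracted): ⌀0.25, A = 0.049087 in², y = 0.4 in, Ī = 0.00019175 in⁴.
Centroid: ȳ = ΣA·y / ΣA = 4.0078 in.
Transfer each piece to the horizontal axis through the centroid using Ī + A·d² with d = y − 4.0078:
  bottom flange: d = -3.6078 in → contributes +125.47 in⁴
  web: d = -0.0077948 in → contributes +12.015 in⁴
  top flange: d = 3.5922 in → contributes +124.39 in⁴
  hole: d = -3.6078 in → contributes −0.63912 in⁴
Total I = 261.23 in⁴.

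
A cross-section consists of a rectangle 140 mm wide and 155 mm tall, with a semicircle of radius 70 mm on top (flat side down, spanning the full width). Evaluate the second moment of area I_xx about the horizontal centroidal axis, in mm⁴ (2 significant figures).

Decompose the section into non-overlapping parts with the origin at the bottom-left of its bounding rectangle.
Rectangular body: 140 × 155, A = 21 700 mm², y = 77.5 mm, Ī = 43 445 208 mm⁴.
Semicircular cap: semicircle r = 70, A = 7 697 mm², y = 184.7 mm, Ī = 2 635 265 mm⁴.
Centroid: ȳ = ΣA·y / ΣA = 105.6 mm.
Transfer each piece to the horizontal centroidal axis using Ī + A·d² with d = y − 105.6:
  rectangular body: d = -28.07 mm → contributes +60 543 408 mm⁴
  semicircular cap: d = 79.14 mm → contributes +50 840 495 mm⁴
Total I = 111 383 903 mm⁴.

I_xx ≈ 1.1 × 10⁸ mm⁴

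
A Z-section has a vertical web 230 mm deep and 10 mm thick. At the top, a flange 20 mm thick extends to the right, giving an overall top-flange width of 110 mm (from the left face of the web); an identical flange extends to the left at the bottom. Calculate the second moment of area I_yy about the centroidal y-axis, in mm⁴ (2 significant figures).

I_yy ≈ 1.5 × 10⁷ mm⁴

Treat the section as a set of non-overlapping primitives; coordinates are from the bounding-box lower-left.
Web: 10 × 230, A = 2 300 mm², x = 105 mm, Ī = 19 167 mm⁴.
Top flange (beyond web): 100 × 20, A = 2 000 mm², x = 160 mm, Ī = 1 666 667 mm⁴.
Bottom flange (beyond web): 100 × 20, A = 2 000 mm², x = 50 mm, Ī = 1 666 667 mm⁴.
Centroid: x̄ = ΣA·x / ΣA = 105 mm.
Transfer each piece to the centroidal y-axis using Ī + A·d² with d = x − 105:
  web: d = 0 mm → contributes +19 167 mm⁴
  top flange (beyond web): d = 55 mm → contributes +7 716 667 mm⁴
  bottom flange (beyond web): d = -55 mm → contributes +7 716 667 mm⁴
Total I = 15 452 500 mm⁴.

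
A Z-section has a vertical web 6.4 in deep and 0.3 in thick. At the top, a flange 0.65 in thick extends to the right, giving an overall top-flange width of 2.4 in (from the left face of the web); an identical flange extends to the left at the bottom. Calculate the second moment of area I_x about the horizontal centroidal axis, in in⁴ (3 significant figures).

Split into non-overlapping primitives; take the origin at the lower-left of the bounding box.
Web: 0.3 × 6.4, A = 1.92 in², y = 3.2 in, Ī = 6.5536 in⁴.
Top flange (beyond web): 2.1 × 0.65, A = 1.365 in², y = 6.075 in, Ī = 0.048059 in⁴.
Bottom flange (beyond web): 2.1 × 0.65, A = 1.365 in², y = 0.325 in, Ī = 0.048059 in⁴.
Centroid: ȳ = ΣA·y / ΣA = 3.2 in.
Transfer each piece to the horizontal centroidal axis using Ī + A·d² with d = y − 3.2:
  web: d = 0 in → contributes +6.5536 in⁴
  top flange (beyond web): d = 2.875 in → contributes +11.331 in⁴
  bottom flange (beyond web): d = -2.875 in → contributes +11.331 in⁴
Total I = 29.215 in⁴.

I_x ≈ 29.2 in⁴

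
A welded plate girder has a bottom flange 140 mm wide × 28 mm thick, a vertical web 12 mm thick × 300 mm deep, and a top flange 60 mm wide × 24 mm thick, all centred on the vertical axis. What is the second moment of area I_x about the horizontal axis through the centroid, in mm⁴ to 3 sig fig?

I_x ≈ 1.52 × 10⁸ mm⁴

Break the section into simple shapes (no overlaps), measuring from the bottom-left corner of the bounding box.
Bottom plate: 140 × 28, A = 3 920 mm², y = 14 mm, Ī = 256 107 mm⁴.
Web plate: 12 × 300, A = 3 600 mm², y = 178 mm, Ī = 27 000 000 mm⁴.
Top plate: 60 × 24, A = 1 440 mm², y = 340 mm, Ī = 69 120 mm⁴.
Centroid: ȳ = ΣA·y / ΣA = 132.29 mm.
Transfer each piece to the horizontal axis through the centroid using Ī + A·d² with d = y − 132.29:
  bottom plate: d = -118.29 mm → contributes +55 102 827 mm⁴
  web plate: d = 45.714 mm → contributes +34 523 265 mm⁴
  top plate: d = 207.71 mm → contributes +62 198 243 mm⁴
Total I = 151 824 335 mm⁴.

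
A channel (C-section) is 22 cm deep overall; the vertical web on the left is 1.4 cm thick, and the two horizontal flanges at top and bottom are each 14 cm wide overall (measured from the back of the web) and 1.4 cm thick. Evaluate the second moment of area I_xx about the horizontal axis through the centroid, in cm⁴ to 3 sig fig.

I_xx ≈ 4990 cm⁴

Treat the section as a set of non-overlapping primitives; coordinates are from the bounding-box lower-left.
Web: 1.4 × 22, A = 30.8 cm², y = 11 cm, Ī = 1242.3 cm⁴.
Top flange (beyond web): 12.6 × 1.4, A = 17.64 cm², y = 21.3 cm, Ī = 2.8812 cm⁴.
Bottom flange (beyond web): 12.6 × 1.4, A = 17.64 cm², y = 0.7 cm, Ī = 2.8812 cm⁴.
By symmetry the centroid is at mid-height, ȳ = 11 cm.
Transfer each piece to the horizontal axis through the centroid using Ī + A·d² with d = y − 11:
  web: d = 0 cm → contributes +1242.3 cm⁴
  top flange (beyond web): d = 10.3 cm → contributes +1874.3 cm⁴
  bottom flange (beyond web): d = -10.3 cm → contributes +1874.3 cm⁴
Total I = 4990.9 cm⁴.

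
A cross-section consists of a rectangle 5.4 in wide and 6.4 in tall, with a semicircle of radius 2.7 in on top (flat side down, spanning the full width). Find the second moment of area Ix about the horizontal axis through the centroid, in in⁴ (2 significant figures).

Split into non-overlapping primitives; take the origin at the lower-left of the bounding box.
Rectangular body: 5.4 × 6.4, A = 34.56 in², y = 3.2 in, Ī = 118 in⁴.
Semicircular cap: semicircle r = 2.7, A = 11.45 in², y = 7.546 in, Ī = 5.833 in⁴.
Centroid: ȳ = ΣA·y / ΣA = 4.282 in.
Transfer each piece to the horizontal axis through the centroid using Ī + A·d² with d = y − 4.282:
  rectangular body: d = -1.082 in → contributes +158.4 in⁴
  semicircular cap: d = 3.264 in → contributes +127.9 in⁴
Total I = 286.2 in⁴.

Ix ≈ 290 in⁴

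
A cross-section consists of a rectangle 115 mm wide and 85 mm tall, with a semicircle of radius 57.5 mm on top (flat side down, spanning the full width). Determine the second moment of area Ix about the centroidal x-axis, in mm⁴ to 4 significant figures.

Treat the section as a set of non-overlapping primitives; coordinates are from the bounding-box lower-left.
Rectangular body: 115 × 85, A = 9 775 mm², y = 42.5 mm, Ī = 5 885 365 mm⁴.
Semicircular cap: semicircle r = 57.5, A = 5193.45 mm², y = 109.404 mm, Ī = 1 199 785 mm⁴.
Centroid: ȳ = ΣA·y / ΣA = 65.7129 mm.
Transfer each piece to the centroidal x-axis using Ī + A·d² with d = y − 65.7129:
  rectangular body: d = -23.2129 mm → contributes +11 152 513 mm⁴
  semicircular cap: d = 43.6909 mm → contributes +11 113 507 mm⁴
Total I = 22 266 020 mm⁴.

Ix ≈ 2.227 × 10⁷ mm⁴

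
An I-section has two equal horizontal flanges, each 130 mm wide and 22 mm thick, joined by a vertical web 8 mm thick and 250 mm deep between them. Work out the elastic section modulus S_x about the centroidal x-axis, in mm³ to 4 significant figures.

Break the section into simple shapes (no overlaps), measuring from the bottom-left corner of the bounding box.
Bottom flange: 130 × 22, A = 2 860 mm², y = 11 mm, Ī = 115 353 mm⁴.
Web: 8 × 250, A = 2 000 mm², y = 147 mm, Ī = 10 416 667 mm⁴.
Top flange: 130 × 22, A = 2 860 mm², y = 283 mm, Ī = 115 353 mm⁴.
By symmetry the centroid is at mid-height, ȳ = 147 mm.
Transfer each piece to the centroidal x-axis using Ī + A·d² with d = y − 147:
  bottom flange: d = -136 mm → contributes +53 013 913 mm⁴
  web: d = 0 mm → contributes +10 416 667 mm⁴
  top flange: d = 136 mm → contributes +53 013 913 mm⁴
Total I = 116 444 493 mm⁴.
Extreme fibre distance c = 147 mm; S = I/c = 792 139 mm³.

S_x ≈ 7.921 × 10⁵ mm³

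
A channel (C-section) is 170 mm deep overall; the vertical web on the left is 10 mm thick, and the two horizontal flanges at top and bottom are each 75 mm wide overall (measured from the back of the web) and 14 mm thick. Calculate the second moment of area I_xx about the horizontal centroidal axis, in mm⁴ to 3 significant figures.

I_xx ≈ 1.52 × 10⁷ mm⁴

Decompose the section into non-overlapping parts with the origin at the bottom-left of its bounding rectangle.
Web: 10 × 170, A = 1 700 mm², y = 85 mm, Ī = 4 094 167 mm⁴.
Top flange (beyond web): 65 × 14, A = 910 mm², y = 163 mm, Ī = 14 863 mm⁴.
Bottom flange (beyond web): 65 × 14, A = 910 mm², y = 7 mm, Ī = 14 863 mm⁴.
By symmetry the centroid is at mid-height, ȳ = 85 mm.
Transfer each piece to the horizontal centroidal axis using Ī + A·d² with d = y − 85:
  web: d = 0 mm → contributes +4 094 167 mm⁴
  top flange (beyond web): d = 78 mm → contributes +5 551 303 mm⁴
  bottom flange (beyond web): d = -78 mm → contributes +5 551 303 mm⁴
Total I = 15 196 773 mm⁴.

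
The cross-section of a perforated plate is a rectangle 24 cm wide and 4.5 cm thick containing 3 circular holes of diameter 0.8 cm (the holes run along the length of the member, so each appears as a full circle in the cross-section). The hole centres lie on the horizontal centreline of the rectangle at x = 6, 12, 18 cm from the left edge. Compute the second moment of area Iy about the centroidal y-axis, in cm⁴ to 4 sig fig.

Treat the section as a set of non-overlapping primitives; coordinates are from the bounding-box lower-left.
Plate: 24 × 4.5, A = 108 cm², x = 12 cm, Ī = 5 184 cm⁴.
Hole 1 (subtracted): ⌀0.8, A = 0.502655 cm², x = 6 cm, Ī = 0.0201062 cm⁴.
Hole 2 (subtracted): ⌀0.8, A = 0.502655 cm², x = 12 cm, Ī = 0.0201062 cm⁴.
Hole 3 (subtracted): ⌀0.8, A = 0.502655 cm², x = 18 cm, Ī = 0.0201062 cm⁴.
By symmetry the centroid is at mid-width, x̄ = 12 cm.
Transfer each piece to the centroidal y-axis using Ī + A·d² with d = x − 12:
  plate: d = 0 cm → contributes +5 184 cm⁴
  hole 1: d = -6 cm → contributes −18.1157 cm⁴
  hole 2: d = 0 cm → contributes −0.0201062 cm⁴
  hole 3: d = 6 cm → contributes −18.1157 cm⁴
Total I = 5147.75 cm⁴.

Iy ≈ 5148 cm⁴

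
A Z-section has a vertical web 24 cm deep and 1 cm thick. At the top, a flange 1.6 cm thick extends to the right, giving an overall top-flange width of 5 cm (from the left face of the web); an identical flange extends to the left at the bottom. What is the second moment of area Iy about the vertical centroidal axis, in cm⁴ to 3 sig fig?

Decompose the section into non-overlapping parts with the origin at the bottom-left of its bounding rectangle.
Web: 1 × 24, A = 24 cm², x = 4.5 cm, Ī = 2 cm⁴.
Top flange (beyond web): 4 × 1.6, A = 6.4 cm², x = 7 cm, Ī = 8.5333 cm⁴.
Bottom flange (beyond web): 4 × 1.6, A = 6.4 cm², x = 2 cm, Ī = 8.5333 cm⁴.
Centroid: x̄ = ΣA·x / ΣA = 4.5 cm.
Transfer each piece to the vertical centroidal axis using Ī + A·d² with d = x − 4.5:
  web: d = 0 cm → contributes +2 cm⁴
  top flange (beyond web): d = 2.5 cm → contributes +48.533 cm⁴
  bottom flange (beyond web): d = -2.5 cm → contributes +48.533 cm⁴
Total I = 99.067 cm⁴.

Iy ≈ 99.1 cm⁴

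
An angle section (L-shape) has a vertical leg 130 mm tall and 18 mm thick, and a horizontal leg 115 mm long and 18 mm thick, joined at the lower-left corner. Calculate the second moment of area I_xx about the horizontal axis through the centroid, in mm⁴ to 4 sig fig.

Split into non-overlapping primitives; take the origin at the lower-left of the bounding box.
Vertical leg: 18 × 130, A = 2 340 mm², y = 65 mm, Ī = 3 295 500 mm⁴.
Horizontal leg (remainder): 97 × 18, A = 1 746 mm², y = 9 mm, Ī = 47 142 mm⁴.
Centroid: ȳ = ΣA·y / ΣA = 41.0705 mm.
Transfer each piece to the horizontal axis through the centroid using Ī + A·d² with d = y − 41.0705:
  vertical leg: d = 23.9295 mm → contributes +4 635 435 mm⁴
  horizontal leg (remainder): d = -32.0705 mm → contributes +1 842 931 mm⁴
Total I = 6 478 366 mm⁴.

I_xx ≈ 6.478 × 10⁶ mm⁴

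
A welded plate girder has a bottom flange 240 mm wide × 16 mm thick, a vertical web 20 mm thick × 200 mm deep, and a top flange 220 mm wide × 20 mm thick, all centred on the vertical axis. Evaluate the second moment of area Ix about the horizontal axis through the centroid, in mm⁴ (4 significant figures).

Ix ≈ 1.112 × 10⁸ mm⁴

Decompose the section into non-overlapping parts with the origin at the bottom-left of its bounding rectangle.
Bottom plate: 240 × 16, A = 3 840 mm², y = 8 mm, Ī = 81 920 mm⁴.
Web plate: 20 × 200, A = 4 000 mm², y = 116 mm, Ī = 13 333 333 mm⁴.
Top plate: 220 × 20, A = 4 400 mm², y = 226 mm, Ī = 146 667 mm⁴.
Centroid: ȳ = ΣA·y / ΣA = 121.66 mm.
Transfer each piece to the horizontal axis through the centroid using Ī + A·d² with d = y − 121.66:
  bottom plate: d = -113.66 mm → contributes +49 689 441 mm⁴
  web plate: d = -5.66013 mm → contributes +13 461 482 mm⁴
  top plate: d = 104.34 mm → contributes +48 048 623 mm⁴
Total I = 111 199 546 mm⁴.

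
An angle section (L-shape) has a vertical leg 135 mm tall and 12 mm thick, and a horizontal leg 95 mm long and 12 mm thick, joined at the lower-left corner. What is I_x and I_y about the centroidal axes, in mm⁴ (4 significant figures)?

Split into non-overlapping primitives; take the origin at the lower-left of the bounding box.
Vertical leg: 12 × 135, A = 1 620 mm², y = 67.5 mm, Ī = 2 460 375 mm⁴.
Horizontal leg (remainder): 83 × 12, A = 996 mm², y = 6 mm, Ī = 11 952 mm⁴.
Centroid: ȳ = ΣA·y / ΣA = 44.0849 mm.
Transfer each piece to the centroidal x-axis using Ī + A·d² with d = y − 44.0849:
  vertical leg: d = 23.4151 mm → contributes +3 348 570 mm⁴
  horizontal leg (remainder): d = -38.0849 mm → contributes +1 456 607 mm⁴
Total I = 4 805 177 mm⁴.
For the y-axis: x̄ = 24.0849 mm.
Repeating about the centroidal y-axis gives I_y = 1 982 857 mm⁴.

I_x ≈ 4.805 × 10⁶ mm⁴, I_y ≈ 1.983 × 10⁶ mm⁴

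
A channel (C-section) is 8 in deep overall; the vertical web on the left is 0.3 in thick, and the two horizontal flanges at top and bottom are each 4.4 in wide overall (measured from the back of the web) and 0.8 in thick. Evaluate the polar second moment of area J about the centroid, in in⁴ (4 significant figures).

J ≈ 115.9 in⁴

Treat the section as a set of non-overlapping primitives; coordinates are from the bounding-box lower-left.
Web: 0.3 × 8, A = 2.4 in², y = 4 in, Ī = 12.8 in⁴.
Top flange (beyond web): 4.1 × 0.8, A = 3.28 in², y = 7.6 in, Ī = 0.174933 in⁴.
Bottom flange (beyond web): 4.1 × 0.8, A = 3.28 in², y = 0.4 in, Ī = 0.174933 in⁴.
By symmetry the centroid is at mid-height, ȳ = 4 in.
Transfer each piece to the centroidal x-axis using Ī + A·d² with d = y − 4:
  web: d = 0 in → contributes +12.8 in⁴
  top flange (beyond web): d = 3.6 in → contributes +42.6837 in⁴
  bottom flange (beyond web): d = -3.6 in → contributes +42.6837 in⁴
Total I = 98.1675 in⁴.
For the y-axis: x̄ = 1.76071 in.
Repeating about the centroidal y-axis gives I_y = 17.712 in⁴.
Polar second moment: J = I_x + I_y = 115.88 in⁴.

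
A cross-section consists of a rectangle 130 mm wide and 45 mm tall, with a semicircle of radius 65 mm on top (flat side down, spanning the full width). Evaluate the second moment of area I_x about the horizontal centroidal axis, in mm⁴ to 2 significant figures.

Break the section into simple shapes (no overlaps), measuring from the bottom-left corner of the bounding box.
Rectangular body: 130 × 45, A = 5 850 mm², y = 22.5 mm, Ī = 987 188 mm⁴.
Semicircular cap: semicircle r = 65, A = 6 637 mm², y = 72.59 mm, Ī = 1 959 230 mm⁴.
Centroid: ȳ = ΣA·y / ΣA = 49.12 mm.
Transfer each piece to the horizontal centroidal axis using Ī + A·d² with d = y − 49.12:
  rectangular body: d = -26.62 mm → contributes +5 132 977 mm⁴
  semicircular cap: d = 23.47 mm → contributes +5 613 634 mm⁴
Total I = 10 746 610 mm⁴.

I_x ≈ 1.1 × 10⁷ mm⁴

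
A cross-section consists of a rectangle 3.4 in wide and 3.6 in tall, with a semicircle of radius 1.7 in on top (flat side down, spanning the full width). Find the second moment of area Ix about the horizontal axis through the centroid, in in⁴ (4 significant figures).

Ix ≈ 35.19 in⁴

Break the section into simple shapes (no overlaps), measuring from the bottom-left corner of the bounding box.
Rectangular body: 3.4 × 3.6, A = 12.24 in², y = 1.8 in, Ī = 13.2192 in⁴.
Semicircular cap: semicircle r = 1.7, A = 4.5396 in², y = 4.3215 in, Ī = 0.916701 in⁴.
Centroid: ȳ = ΣA·y / ΣA = 2.48217 in.
Transfer each piece to the horizontal axis through the centroid using Ī + A·d² with d = y − 2.48217:
  rectangular body: d = -0.682174 in → contributes +18.9152 in⁴
  semicircular cap: d = 1.83933 in → contributes +16.2748 in⁴
Total I = 35.19 in⁴.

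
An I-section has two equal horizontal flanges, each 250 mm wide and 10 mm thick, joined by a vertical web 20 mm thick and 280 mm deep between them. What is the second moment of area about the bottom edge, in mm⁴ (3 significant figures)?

I_base ≈ 3.80 × 10⁸ mm⁴

Decompose the section into non-overlapping parts with the origin at the bottom-left of its bounding rectangle.
Bottom flange: 250 × 10, A = 2 500 mm², y = 5 mm, Ī = 20 833 mm⁴.
Web: 20 × 280, A = 5 600 mm², y = 150 mm, Ī = 36 586 667 mm⁴.
Top flange: 250 × 10, A = 2 500 mm², y = 295 mm, Ī = 20 833 mm⁴.
Transfer each piece to the base of the section using Ī + A·d² with d = y − 0:
  bottom flange: d = 5 mm → contributes +83 333 mm⁴
  web: d = 150 mm → contributes +162 586 667 mm⁴
  top flange: d = 295 mm → contributes +217 583 333 mm⁴
Total I = 380 253 333 mm⁴.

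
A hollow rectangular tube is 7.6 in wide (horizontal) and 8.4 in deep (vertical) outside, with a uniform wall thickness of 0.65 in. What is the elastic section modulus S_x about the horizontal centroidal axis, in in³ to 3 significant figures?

S_x ≈ 44.6 in³

Treat the section as a set of non-overlapping primitives; coordinates are from the bounding-box lower-left.
Outer rectangle: 7.6 × 8.4, A = 63.84 in², y = 4.2 in, Ī = 375.38 in⁴.
Inner void (subtracted): 6.3 × 7.1, A = 44.73 in², y = 4.2 in, Ī = 187.9 in⁴.
By symmetry the centroid is at mid-height, ȳ = 4.2 in.
All pieces are centred on the horizontal centroidal axis, so I = ΣĪ (holes subtracted) = 187.48 in⁴.
Extreme fibre distance c = 4.2 in; S = I/c = 44.637 in³.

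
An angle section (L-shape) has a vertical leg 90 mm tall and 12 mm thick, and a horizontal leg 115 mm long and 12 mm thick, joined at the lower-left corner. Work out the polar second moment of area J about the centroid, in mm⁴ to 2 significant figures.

Split into non-overlapping primitives; take the origin at the lower-left of the bounding box.
Vertical leg: 12 × 90, A = 1 080 mm², y = 45 mm, Ī = 729 000 mm⁴.
Horizontal leg (remainder): 103 × 12, A = 1 236 mm², y = 6 mm, Ī = 14 832 mm⁴.
Centroid: ȳ = ΣA·y / ΣA = 24.19 mm.
Transfer each piece to the centroidal x-axis using Ī + A·d² with d = y − 24.19:
  vertical leg: d = 20.81 mm → contributes +1 196 857 mm⁴
  horizontal leg (remainder): d = -18.19 mm → contributes +423 639 mm⁴
Total I = 1 620 495 mm⁴.
For the y-axis: x̄ = 36.69 mm.
Repeating about the centroidal y-axis gives I_y = 3 011 320 mm⁴.
Polar second moment: J = I_x + I_y = 4 631 816 mm⁴.

J ≈ 4.6 × 10⁶ mm⁴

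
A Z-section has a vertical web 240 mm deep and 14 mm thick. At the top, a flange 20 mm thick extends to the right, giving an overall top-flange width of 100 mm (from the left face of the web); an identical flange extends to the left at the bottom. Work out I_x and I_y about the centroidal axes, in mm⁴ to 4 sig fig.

I_x ≈ 5.787 × 10⁷ mm⁴, I_y ≈ 1.078 × 10⁷ mm⁴

Split into non-overlapping primitives; take the origin at the lower-left of the bounding box.
Web: 14 × 240, A = 3 360 mm², y = 120 mm, Ī = 16 128 000 mm⁴.
Top flange (beyond web): 86 × 20, A = 1 720 mm², y = 230 mm, Ī = 57333.3 mm⁴.
Bottom flange (beyond web): 86 × 20, A = 1 720 mm², y = 10 mm, Ī = 57333.3 mm⁴.
Centroid: ȳ = ΣA·y / ΣA = 120 mm.
Transfer each piece to the centroidal x-axis using Ī + A·d² with d = y − 120:
  web: d = 0 mm → contributes +16 128 000 mm⁴
  top flange (beyond web): d = 110 mm → contributes +20 869 333 mm⁴
  bottom flange (beyond web): d = -110 mm → contributes +20 869 333 mm⁴
Total I = 57 866 667 mm⁴.
For the y-axis: x̄ = 93 mm.
Repeating about the centroidal y-axis gives I_y = 10 775 067 mm⁴.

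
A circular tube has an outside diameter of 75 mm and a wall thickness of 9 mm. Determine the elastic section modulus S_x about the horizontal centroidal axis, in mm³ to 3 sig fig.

S_x ≈ 2.76 × 10⁴ mm³

Treat the section as a set of non-overlapping primitives; coordinates are from the bounding-box lower-left.
Outer circle: ⌀75, A = 4417.9 mm², y = 37.5 mm, Ī = 1 553 156 mm⁴.
Bore (subtracted): ⌀57, A = 2551.8 mm², y = 37.5 mm, Ī = 518 166 mm⁴.
By symmetry the centroid is at mid-height, ȳ = 37.5 mm.
All pieces are centred on the horizontal centroidal axis, so I = ΣĪ (holes subtracted) = 1 034 989 mm⁴.
Extreme fibre distance c = 37.5 mm; S = I/c = 27 600 mm³.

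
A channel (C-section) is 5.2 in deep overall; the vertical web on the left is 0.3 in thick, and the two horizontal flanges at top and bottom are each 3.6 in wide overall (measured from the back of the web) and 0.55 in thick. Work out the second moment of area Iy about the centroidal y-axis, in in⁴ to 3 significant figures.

Iy ≈ 6.84 in⁴

Break the section into simple shapes (no overlaps), measuring from the bottom-left corner of the bounding box.
Web: 0.3 × 5.2, A = 1.56 in², x = 0.15 in, Ī = 0.0117 in⁴.
Top flange (beyond web): 3.3 × 0.55, A = 1.815 in², x = 1.95 in, Ī = 1.6471 in⁴.
Bottom flange (beyond web): 3.3 × 0.55, A = 1.815 in², x = 1.95 in, Ī = 1.6471 in⁴.
Centroid: x̄ = ΣA·x / ΣA = 1.409 in.
Transfer each piece to the centroidal y-axis using Ī + A·d² with d = x − 1.409:
  web: d = -1.259 in → contributes +2.4843 in⁴
  top flange (beyond web): d = 0.54104 in → contributes +2.1784 in⁴
  bottom flange (beyond web): d = 0.54104 in → contributes +2.1784 in⁴
Total I = 6.8411 in⁴.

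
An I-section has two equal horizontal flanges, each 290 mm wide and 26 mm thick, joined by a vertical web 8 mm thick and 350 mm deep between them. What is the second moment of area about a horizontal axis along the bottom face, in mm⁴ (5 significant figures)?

Split into non-overlapping primitives; take the origin at the lower-left of the bounding box.
Bottom flange: 290 × 26, A = 7 540 mm², y = 13 mm, Ī = 424753.3 mm⁴.
Web: 8 × 350, A = 2 800 mm², y = 201 mm, Ī = 28 583 333 mm⁴.
Top flange: 290 × 26, A = 7 540 mm², y = 389 mm, Ī = 424753.3 mm⁴.
Transfer each piece to the base of the section using Ī + A·d² with d = y − 0:
  bottom flange: d = 13 mm → contributes +1 699 013 mm⁴
  web: d = 201 mm → contributes +141 706 133 mm⁴
  top flange: d = 389 mm → contributes +1 141 385 093 mm⁴
Total I = 1 284 790 240 mm⁴.

I_base ≈ 1.2848 × 10⁹ mm⁴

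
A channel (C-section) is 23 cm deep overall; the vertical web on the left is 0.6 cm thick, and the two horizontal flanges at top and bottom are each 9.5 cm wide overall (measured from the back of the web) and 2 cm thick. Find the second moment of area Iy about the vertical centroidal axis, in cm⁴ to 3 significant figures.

Decompose the section into non-overlapping parts with the origin at the bottom-left of its bounding rectangle.
Web: 0.6 × 23, A = 13.8 cm², x = 0.3 cm, Ī = 0.414 cm⁴.
Top flange (beyond web): 8.9 × 2, A = 17.8 cm², x = 5.05 cm, Ī = 117.49 cm⁴.
Bottom flange (beyond web): 8.9 × 2, A = 17.8 cm², x = 5.05 cm, Ī = 117.49 cm⁴.
Centroid: x̄ = ΣA·x / ΣA = 3.7231 cm.
Transfer each piece to the vertical centroidal axis using Ī + A·d² with d = x − 3.7231:
  web: d = -3.4231 cm → contributes +162.11 cm⁴
  top flange (beyond web): d = 1.3269 cm → contributes +148.84 cm⁴
  bottom flange (beyond web): d = 1.3269 cm → contributes +148.84 cm⁴
Total I = 459.79 cm⁴.

Iy ≈ 460 cm⁴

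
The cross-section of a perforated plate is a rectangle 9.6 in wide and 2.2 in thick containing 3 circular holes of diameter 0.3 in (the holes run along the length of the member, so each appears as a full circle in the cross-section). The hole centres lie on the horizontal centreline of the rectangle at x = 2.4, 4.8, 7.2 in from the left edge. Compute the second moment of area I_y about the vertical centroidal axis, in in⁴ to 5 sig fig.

Decompose the section into non-overlapping parts with the origin at the bottom-left of its bounding rectangle.
Plate: 9.6 × 2.2, A = 21.12 in², x = 4.8 in, Ī = 162.2016 in⁴.
Hole 1 (subtracted): ⌀0.3, A = 0.07068583 in², x = 2.4 in, Ī = 0.0003976078 in⁴.
Hole 2 (subtracted): ⌀0.3, A = 0.07068583 in², x = 4.8 in, Ī = 0.0003976078 in⁴.
Hole 3 (subtracted): ⌀0.3, A = 0.07068583 in², x = 7.2 in, Ī = 0.0003976078 in⁴.
By symmetry the centroid is at mid-width, x̄ = 4.8 in.
Transfer each piece to the vertical centroidal axis using Ī + A·d² with d = x − 4.8:
  plate: d = 0 in → contributes +162.2016 in⁴
  hole 1: d = -2.4 in → contributes −0.407548 in⁴
  hole 2: d = 0 in → contributes −0.0003976078 in⁴
  hole 3: d = 2.4 in → contributes −0.407548 in⁴
Total I = 161.3861 in⁴.

I_y ≈ 161.39 in⁴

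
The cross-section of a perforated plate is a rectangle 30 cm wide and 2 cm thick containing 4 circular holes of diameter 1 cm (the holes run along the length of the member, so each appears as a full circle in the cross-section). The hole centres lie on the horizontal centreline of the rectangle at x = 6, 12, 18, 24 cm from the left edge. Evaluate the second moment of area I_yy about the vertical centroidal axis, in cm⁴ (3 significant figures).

I_yy ≈ 4360 cm⁴

Split into non-overlapping primitives; take the origin at the lower-left of the bounding box.
Plate: 30 × 2, A = 60 cm², x = 15 cm, Ī = 4 500 cm⁴.
Hole 1 (subtracted): ⌀1, A = 0.7854 cm², x = 6 cm, Ī = 0.049087 cm⁴.
Hole 2 (subtracted): ⌀1, A = 0.7854 cm², x = 12 cm, Ī = 0.049087 cm⁴.
Hole 3 (subtracted): ⌀1, A = 0.7854 cm², x = 18 cm, Ī = 0.049087 cm⁴.
Hole 4 (subtracted): ⌀1, A = 0.7854 cm², x = 24 cm, Ī = 0.049087 cm⁴.
By symmetry the centroid is at mid-width, x̄ = 15 cm.
Transfer each piece to the vertical centroidal axis using Ī + A·d² with d = x − 15:
  plate: d = 0 cm → contributes +4 500 cm⁴
  hole 1: d = -9 cm → contributes −63.666 cm⁴
  hole 2: d = -3 cm → contributes −7.1177 cm⁴
  hole 3: d = 3 cm → contributes −7.1177 cm⁴
  hole 4: d = 9 cm → contributes −63.666 cm⁴
Total I = 4358.4 cm⁴.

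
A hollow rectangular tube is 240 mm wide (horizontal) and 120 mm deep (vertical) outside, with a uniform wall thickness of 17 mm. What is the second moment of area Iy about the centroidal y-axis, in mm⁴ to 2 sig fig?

Break the section into simple shapes (no overlaps), measuring from the bottom-left corner of the bounding box.
Outer rectangle: 240 × 120, A = 28 800 mm², x = 120 mm, Ī = 138 240 000 mm⁴.
Inner void (subtracted): 206 × 86, A = 17 716 mm², x = 120 mm, Ī = 62 649 681 mm⁴.
By symmetry the centroid is at mid-width, x̄ = 120 mm.
All pieces are centred on the centroidal y-axis, so I = ΣĪ (holes subtracted) = 75 590 319 mm⁴.

Iy ≈ 7.6 × 10⁷ mm⁴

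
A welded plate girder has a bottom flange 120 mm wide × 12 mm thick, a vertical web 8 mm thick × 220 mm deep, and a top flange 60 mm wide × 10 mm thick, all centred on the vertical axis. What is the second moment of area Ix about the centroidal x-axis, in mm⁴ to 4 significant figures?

Break the section into simple shapes (no overlaps), measuring from the bottom-left corner of the bounding box.
Bottom plate: 120 × 12, A = 1 440 mm², y = 6 mm, Ī = 17 280 mm⁴.
Web plate: 8 × 220, A = 1 760 mm², y = 122 mm, Ī = 7 098 667 mm⁴.
Top plate: 60 × 10, A = 600 mm², y = 237 mm, Ī = 5 000 mm⁴.
Centroid: ȳ = ΣA·y / ΣA = 96.2 mm.
Transfer each piece to the centroidal x-axis using Ī + A·d² with d = y − 96.2:
  bottom plate: d = -90.2 mm → contributes +11 733 178 mm⁴
  web plate: d = 25.8 mm → contributes +8 270 193 mm⁴
  top plate: d = 140.8 mm → contributes +11 899 784 mm⁴
Total I = 31 903 155 mm⁴.

Ix ≈ 3.190 × 10⁷ mm⁴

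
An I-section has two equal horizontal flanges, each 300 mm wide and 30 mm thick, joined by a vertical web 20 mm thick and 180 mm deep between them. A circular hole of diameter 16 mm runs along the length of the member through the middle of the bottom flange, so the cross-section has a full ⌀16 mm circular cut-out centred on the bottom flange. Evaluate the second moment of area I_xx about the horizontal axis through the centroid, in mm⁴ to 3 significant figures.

I_xx ≈ 2.07 × 10⁸ mm⁴

Decompose the section into non-overlapping parts with the origin at the bottom-left of its bounding rectangle.
Bottom flange: 300 × 30, A = 9 000 mm², y = 15 mm, Ī = 675 000 mm⁴.
Web: 20 × 180, A = 3 600 mm², y = 120 mm, Ī = 9 720 000 mm⁴.
Top flange: 300 × 30, A = 9 000 mm², y = 225 mm, Ī = 675 000 mm⁴.
Hole (subtracted): ⌀16, A = 201.06 mm², y = 15 mm, Ī = 3 217 mm⁴.
Centroid: ȳ = ΣA·y / ΣA = 120.99 mm.
Transfer each piece to the horizontal axis through the centroid using Ī + A·d² with d = y − 120.99:
  bottom flange: d = -105.99 mm → contributes +101 773 373 mm⁴
  web: d = -0.98657 mm → contributes +9 723 504 mm⁴
  top flange: d = 104.01 mm → contributes +98 044 147 mm⁴
  hole: d = -105.99 mm → contributes −2 261 776 mm⁴
Total I = 207 279 247 mm⁴.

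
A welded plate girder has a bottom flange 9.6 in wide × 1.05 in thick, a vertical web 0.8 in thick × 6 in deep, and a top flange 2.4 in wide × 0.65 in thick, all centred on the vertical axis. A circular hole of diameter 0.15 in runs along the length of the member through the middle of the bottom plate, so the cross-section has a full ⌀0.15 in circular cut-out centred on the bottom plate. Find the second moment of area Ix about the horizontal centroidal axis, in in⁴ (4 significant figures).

Decompose the section into non-overlapping parts with the origin at the bottom-left of its bounding rectangle.
Bottom plate: 9.6 × 1.05, A = 10.08 in², y = 0.525 in, Ī = 0.9261 in⁴.
Web plate: 0.8 × 6, A = 4.8 in², y = 4.05 in, Ī = 14.4 in⁴.
Top plate: 2.4 × 0.65, A = 1.56 in², y = 7.375 in, Ī = 0.054925 in⁴.
Hole (subtracted): ⌀0.15, A = 0.0176715 in², y = 0.525 in, Ī = 0.0000248505 in⁴.
Centroid: ȳ = ΣA·y / ΣA = 2.206 in.
Transfer each piece to the horizontal centroidal axis using Ī + A·d² with d = y − 2.206:
  bottom plate: d = -1.681 in → contributes +29.4099 in⁴
  web plate: d = 1.844 in → contributes +30.7215 in⁴
  top plate: d = 5.169 in → contributes +41.7358 in⁴
  hole: d = -1.681 in → contributes −0.0499604 in⁴
Total I = 101.817 in⁴.

Ix ≈ 101.8 in⁴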